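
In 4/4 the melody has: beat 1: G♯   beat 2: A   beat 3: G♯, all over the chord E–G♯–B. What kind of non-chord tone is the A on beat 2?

Upper neighbor tone.

The harmony at that moment is E major triad (E, G♯, B); A is not a chord tone.
It is approached by step up from G♯ and left by step down to G♯.
Step away and step back to the same note — a neighbor tone (upper neighbor).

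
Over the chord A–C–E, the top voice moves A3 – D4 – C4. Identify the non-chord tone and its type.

D4 is an appoggiatura.

The harmony at that moment is A minor triad (A, C, E); D4 is not a chord tone.
It is approached by leap up from A3 and left by step down to C4.
Leap in, step out — an appoggiatura.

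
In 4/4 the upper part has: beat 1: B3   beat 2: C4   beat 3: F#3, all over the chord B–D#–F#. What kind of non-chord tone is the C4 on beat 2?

The harmony at that moment is B major triad (B, D#, F#); C4 is not a chord tone.
It is approached by step up from B3 and left by leap down to F#3.
Step in, leap out, on a weak beat — an escape tone.

Escape tone.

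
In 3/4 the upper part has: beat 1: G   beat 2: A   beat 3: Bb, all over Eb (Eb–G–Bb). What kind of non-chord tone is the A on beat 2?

The harmony at that moment is Eb major triad (Eb, G, Bb); A is not a chord tone.
It is approached by step up from G and left by step up to Bb.
Step in, step out in the same direction — a passing tone.

Passing tone.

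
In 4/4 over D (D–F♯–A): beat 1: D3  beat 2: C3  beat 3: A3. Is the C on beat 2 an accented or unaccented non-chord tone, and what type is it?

The harmony at that moment is D major triad (D, F♯, A); C3 is not a chord tone.
It is approached by step down from D3 and left by leap up to A3.
Step in, leap out — an escape tone.
It falls on a weak beat, so it is unaccented.

Unaccented escape tone.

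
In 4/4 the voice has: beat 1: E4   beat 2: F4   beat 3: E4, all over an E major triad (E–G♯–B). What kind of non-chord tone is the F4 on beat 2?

Upper neighbor tone.

The harmony at that moment is E major triad (E, G♯, B); F4 is not a chord tone.
It is approached by step up from E4 and left by step down to E4.
Step away and step back to the same note — a neighbor tone (upper neighbor).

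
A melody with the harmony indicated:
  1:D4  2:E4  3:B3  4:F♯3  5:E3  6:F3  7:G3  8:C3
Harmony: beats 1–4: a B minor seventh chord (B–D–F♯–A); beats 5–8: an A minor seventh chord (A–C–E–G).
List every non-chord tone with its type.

The harmony at that moment is B minor seventh chord (B, D, F♯, A); E4 is not a chord tone.
It is approached by step up from D4 and left by leap down to B3.
Step in, leap out — an escape tone.
The harmony at that moment is A minor seventh chord (A, C, E, G); F3 is not a chord tone.
It is approached by step up from E3 and left by step up to G3.
Step in, step out in the same direction — a passing tone.

E4 (beat 2) — escape tone; F3 (beat 6) — passing tone.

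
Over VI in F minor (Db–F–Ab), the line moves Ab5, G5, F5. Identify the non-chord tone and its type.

G5 is a passing tone.

The harmony at that moment is Db major triad (Db, F, Ab); G5 is not a chord tone.
It is approached by step down from Ab5 and left by step down to F5.
Step in, step out in the same direction — a passing tone.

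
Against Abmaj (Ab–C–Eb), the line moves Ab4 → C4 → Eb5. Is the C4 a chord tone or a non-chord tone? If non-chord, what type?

Chord tone (the third of Ab major triad).

Ab major triad contains Ab, C, Eb; C is the third, so it is a chord tone.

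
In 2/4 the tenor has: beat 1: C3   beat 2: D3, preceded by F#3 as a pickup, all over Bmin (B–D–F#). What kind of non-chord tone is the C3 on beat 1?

The harmony at that moment is B minor triad (B, D, F#); C3 is not a chord tone.
It is approached by leap down from F#3 and left by step up to D3.
Leap in, step out, metrically accented — an appoggiatura.

Appoggiatura.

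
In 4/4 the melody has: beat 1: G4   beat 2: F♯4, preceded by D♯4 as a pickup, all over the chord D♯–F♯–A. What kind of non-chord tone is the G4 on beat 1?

The harmony at that moment is D♯ diminished triad (D♯, F♯, A); G4 is not a chord tone.
It is approached by leap up from D♯4 and left by step down to F♯4.
Leap in, step out, metrically accented — an appoggiatura.

Appoggiatura.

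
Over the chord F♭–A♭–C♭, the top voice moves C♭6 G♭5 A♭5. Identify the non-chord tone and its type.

G♭5 is an appoggiatura.

The harmony at that moment is F♭ major triad (F♭, A♭, C♭); G♭5 is not a chord tone.
It is approached by leap down from C♭6 and left by step up to A♭5.
Leap in, step out — an appoggiatura.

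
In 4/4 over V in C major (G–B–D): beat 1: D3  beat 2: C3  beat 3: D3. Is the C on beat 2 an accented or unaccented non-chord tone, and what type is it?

Unaccented neighbor tone.

The harmony at that moment is G major triad (G, B, D); C3 is not a chord tone.
It is approached by step down from D3 and left by step up to D3.
Step away and step back to the same note — a neighbor tone (lower neighbor).
It falls on a weak beat, so it is unaccented.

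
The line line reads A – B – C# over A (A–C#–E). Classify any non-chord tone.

B is a passing tone.

The harmony at that moment is A major triad (A, C#, E); B is not a chord tone.
It is approached by step up from A and left by step up to C#.
Step in, step out in the same direction — a passing tone.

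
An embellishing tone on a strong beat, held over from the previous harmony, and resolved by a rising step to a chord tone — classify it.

Approach: by preparation — the pitch is first a chord tone, then held (tied or repeated) while the harmony changes under it. Departure: up by step. Metric position: strong.
A prepared dissonance that resolves upward by step — a retardation. (The same figure resolving downward would be a suspension.)

Retardation.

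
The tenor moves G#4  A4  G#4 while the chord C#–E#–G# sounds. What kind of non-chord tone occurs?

The harmony at that moment is C# major triad (C#, E#, G#); A4 is not a chord tone.
It is approached by step up from G#4 and left by step down to G#4.
Step away and step back to the same note — a neighbor tone (upper neighbor).

A4 is a neighbor tone.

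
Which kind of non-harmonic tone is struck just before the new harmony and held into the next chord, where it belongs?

Approach: ahead of the chord change (typically by step), so it is dissonant against the current harmony. Departure: none — the same pitch is restated or held and is a chord tone of the new harmony.
Dissonant first, consonant once the harmony catches up: the note simply arrives early — an anticipation. (The reverse timing, consonant first and dissonant after the change, would be a suspension or retardation.)

Anticipation.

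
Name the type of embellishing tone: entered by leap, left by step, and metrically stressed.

Appoggiatura.

Approach: by leap. Departure: by step. Metric position: strong.
Leap in, step out, in a metrically strong position — an appoggiatura. (It is the mirror image of the escape tone, which steps in and leaps out from a weak position.)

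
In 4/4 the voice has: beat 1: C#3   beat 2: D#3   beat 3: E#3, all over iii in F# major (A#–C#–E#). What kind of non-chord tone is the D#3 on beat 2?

Passing tone.

The harmony at that moment is A# minor triad (A#, C#, E#); D#3 is not a chord tone.
It is approached by step up from C#3 and left by step up to E#3.
Step in, step out in the same direction — a passing tone.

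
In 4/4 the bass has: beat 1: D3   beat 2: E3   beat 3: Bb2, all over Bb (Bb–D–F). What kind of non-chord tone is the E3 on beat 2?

The harmony at that moment is Bb major triad (Bb, D, F); E3 is not a chord tone.
It is approached by step up from D3 and left by leap down to Bb2.
Step in, leap out, on a weak beat — an escape tone.

Escape tone.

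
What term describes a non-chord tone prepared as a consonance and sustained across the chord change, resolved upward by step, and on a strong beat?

Approach: by preparation — the pitch is first a chord tone, then held (tied or repeated) while the harmony changes under it. Departure: up by step. Metric position: strong.
A prepared dissonance that resolves upward by step — a retardation. (The same figure resolving downward would be a suspension.)

Retardation.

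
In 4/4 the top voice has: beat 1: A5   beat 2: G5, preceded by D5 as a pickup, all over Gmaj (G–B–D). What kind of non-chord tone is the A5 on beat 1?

The harmony at that moment is G major triad (G, B, D); A5 is not a chord tone.
It is approached by leap up from D5 and left by step down to G5.
Leap in, step out, metrically accented — an appoggiatura.

Appoggiatura.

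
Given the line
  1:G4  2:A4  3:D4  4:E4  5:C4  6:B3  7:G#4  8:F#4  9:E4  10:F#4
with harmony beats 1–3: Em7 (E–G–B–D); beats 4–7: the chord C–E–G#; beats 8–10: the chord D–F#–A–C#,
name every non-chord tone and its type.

A4 (beat 2) — escape tone; B3 (beat 6) — escape tone; E4 (beat 9) — neighbor tone.

The harmony at that moment is E minor seventh chord (E, G, B, D); A4 is not a chord tone.
It is approached by step up from G4 and left by leap down to D4.
Step in, leap out — an escape tone.
The harmony at that moment is C augmented triad (C, E, G#); B3 is not a chord tone.
It is approached by step down from C4 and left by leap up to G#4.
Step in, leap out — an escape tone.
The harmony at that moment is D major seventh chord (D, F#, A, C#); E4 is not a chord tone.
It is approached by step down from F#4 and left by step up to F#4.
Step away and step back to the same note — a neighbor tone (lower neighbor).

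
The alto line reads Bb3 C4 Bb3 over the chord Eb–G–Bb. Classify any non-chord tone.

The harmony at that moment is Eb major triad (Eb, G, Bb); C4 is not a chord tone.
It is approached by step up from Bb3 and left by step down to Bb3.
Step away and step back to the same note — a neighbor tone (upper neighbor).

C4 is a neighbor tone.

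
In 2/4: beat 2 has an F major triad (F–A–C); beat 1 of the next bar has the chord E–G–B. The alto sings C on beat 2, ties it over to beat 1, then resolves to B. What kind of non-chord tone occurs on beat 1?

The harmony at that moment is E minor triad (E, G, B); C is not a chord tone.
It is held over (the same pitch as the preceding C) and left by step down to B.
Held over from the previous chord and resolving down by step — a suspension.

Suspension.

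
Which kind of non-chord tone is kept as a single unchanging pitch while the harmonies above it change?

Pedal tone.

Approach: none. Departure: none — a single pitch is sustained while the chords change around it, passing through harmonies that do not contain it.
No melodic motion at all; the dissonance is created entirely by the moving harmonies against the stationary note — a pedal tone (pedal point).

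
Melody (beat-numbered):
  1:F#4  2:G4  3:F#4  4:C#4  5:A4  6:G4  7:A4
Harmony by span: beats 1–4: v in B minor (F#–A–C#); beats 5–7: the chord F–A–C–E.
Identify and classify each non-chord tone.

G4 (beat 2) — neighbor tone; G4 (beat 6) — neighbor tone.

The harmony at that moment is F# minor triad (F#, A, C#); G4 is not a chord tone.
It is approached by step up from F#4 and left by step down to F#4.
Step away and step back to the same note — a neighbor tone (upper neighbor).
The harmony at that moment is F major seventh chord (F, A, C, E); G4 is not a chord tone.
It is approached by step down from A4 and left by step up to A4.
Step away and step back to the same note — a neighbor tone (lower neighbor).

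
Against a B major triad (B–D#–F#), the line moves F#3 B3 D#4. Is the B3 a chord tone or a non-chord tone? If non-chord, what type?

Chord tone (the root of B major triad).

B major triad contains B, D#, F#; B is the root, so it is a chord tone.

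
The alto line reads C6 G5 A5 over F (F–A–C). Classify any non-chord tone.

G5 is an appoggiatura.

The harmony at that moment is F major triad (F, A, C); G5 is not a chord tone.
It is approached by leap down from C6 and left by step up to A5.
Leap in, step out — an appoggiatura.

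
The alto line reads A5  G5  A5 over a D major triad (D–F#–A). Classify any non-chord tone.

G5 is a neighbor tone.

The harmony at that moment is D major triad (D, F#, A); G5 is not a chord tone.
It is approached by step down from A5 and left by step up to A5.
Step away and step back to the same note — a neighbor tone (lower neighbor).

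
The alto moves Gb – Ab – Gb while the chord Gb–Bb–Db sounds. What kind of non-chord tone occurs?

Ab is a neighbor tone.

The harmony at that moment is Gb major triad (Gb, Bb, Db); Ab is not a chord tone.
It is approached by step up from Gb and left by step down to Gb.
Step away and step back to the same note — a neighbor tone (upper neighbor).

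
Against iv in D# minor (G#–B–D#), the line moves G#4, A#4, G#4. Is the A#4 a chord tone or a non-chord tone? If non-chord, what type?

Non-chord tone — a neighbor tone.

The harmony at that moment is G# minor triad (G#, B, D#); A#4 is not a chord tone.
It is approached by step up from G#4 and left by step down to G#4.
Step away and step back to the same note — a neighbor tone (upper neighbor).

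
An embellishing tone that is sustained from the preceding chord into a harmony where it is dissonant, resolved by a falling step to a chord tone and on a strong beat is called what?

Suspension.

Approach: by preparation — the pitch is first a chord tone, then held (tied or repeated) while the harmony changes under it. Departure: down by step. Metric position: strong.
A prepared dissonance that resolves downward by step — a suspension. (The same figure resolving upward would be a retardation.)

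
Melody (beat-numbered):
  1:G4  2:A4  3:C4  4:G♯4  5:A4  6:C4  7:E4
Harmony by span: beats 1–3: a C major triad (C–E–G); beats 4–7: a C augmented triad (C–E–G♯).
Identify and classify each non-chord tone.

A4 (beat 2) — escape tone; A4 (beat 5) — escape tone.

The harmony at that moment is C major triad (C, E, G); A4 is not a chord tone.
It is approached by step up from G4 and left by leap down to C4.
Step in, leap out — an escape tone.
The harmony at that moment is C augmented triad (C, E, G♯); A4 is not a chord tone.
It is approached by step up from G♯4 and left by leap down to C4.
Step in, leap out — an escape tone.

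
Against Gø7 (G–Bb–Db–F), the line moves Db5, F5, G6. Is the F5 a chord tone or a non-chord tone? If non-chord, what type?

Chord tone (the seventh of G half-diminished seventh chord).

G half-diminished seventh chord contains G, Bb, Db, F; F is the seventh, so it is a chord tone.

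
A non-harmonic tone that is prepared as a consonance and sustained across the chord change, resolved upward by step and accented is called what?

Retardation.

Approach: by preparation — the pitch is first a chord tone, then held (tied or repeated) while the harmony changes under it. Departure: up by step. Metric position: strong.
A prepared dissonance that resolves upward by step — a retardation. (The same figure resolving downward would be a suspension.)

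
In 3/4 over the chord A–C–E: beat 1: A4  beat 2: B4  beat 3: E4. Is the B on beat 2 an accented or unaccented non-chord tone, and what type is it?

The harmony at that moment is A minor triad (A, C, E); B4 is not a chord tone.
It is approached by step up from A4 and left by leap down to E4.
Step in, leap out — an escape tone.
It falls on a weak beat, so it is unaccented.

Unaccented escape tone.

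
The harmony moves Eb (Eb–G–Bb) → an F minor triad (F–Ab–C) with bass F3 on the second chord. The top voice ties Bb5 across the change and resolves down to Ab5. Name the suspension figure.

At the second chord the bass is F3. The suspended Bb5 lies a fourth above the bass; after resolving down by step to Ab5, the interval above the bass becomes a third.
Suspension figures are named by those two intervals: 4–3.

4–3 suspension.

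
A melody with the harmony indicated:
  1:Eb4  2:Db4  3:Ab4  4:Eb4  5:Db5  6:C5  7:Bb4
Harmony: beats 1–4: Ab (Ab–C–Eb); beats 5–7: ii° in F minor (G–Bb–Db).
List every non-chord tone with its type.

The harmony at that moment is Ab major triad (Ab, C, Eb); Db4 is not a chord tone.
It is approached by step down from Eb4 and left by leap up to Ab4.
Step in, leap out — an escape tone.
The harmony at that moment is G diminished triad (G, Bb, Db); C5 is not a chord tone.
It is approached by step down from Db5 and left by step down to Bb4.
Step in, step out in the same direction — a passing tone.

Db4 (beat 2) — escape tone; C5 (beat 6) — passing tone.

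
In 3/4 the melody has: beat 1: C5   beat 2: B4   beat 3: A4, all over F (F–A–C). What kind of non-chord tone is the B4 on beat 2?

Passing tone.

The harmony at that moment is F major triad (F, A, C); B4 is not a chord tone.
It is approached by step down from C5 and left by step down to A4.
Step in, step out in the same direction — a passing tone.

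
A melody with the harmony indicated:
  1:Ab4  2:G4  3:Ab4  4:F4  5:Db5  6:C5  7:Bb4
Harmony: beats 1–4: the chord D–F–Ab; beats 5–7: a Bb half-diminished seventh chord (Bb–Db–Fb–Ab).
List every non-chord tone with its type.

G4 (beat 2) — neighbor tone; C5 (beat 6) — passing tone.

The harmony at that moment is D diminished triad (D, F, Ab); G4 is not a chord tone.
It is approached by step down from Ab4 and left by step up to Ab4.
Step away and step back to the same note — a neighbor tone (lower neighbor).
The harmony at that moment is Bb half-diminished seventh chord (Bb, Db, Fb, Ab); C5 is not a chord tone.
It is approached by step down from Db5 and left by step down to Bb4.
Step in, step out in the same direction — a passing tone.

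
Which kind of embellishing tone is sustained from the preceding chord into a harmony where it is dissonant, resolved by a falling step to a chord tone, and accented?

Suspension.

Approach: by preparation — the pitch is first a chord tone, then held (tied or repeated) while the harmony changes under it. Departure: down by step. Metric position: strong.
A prepared dissonance that resolves downward by step — a suspension. (The same figure resolving upward would be a retardation.)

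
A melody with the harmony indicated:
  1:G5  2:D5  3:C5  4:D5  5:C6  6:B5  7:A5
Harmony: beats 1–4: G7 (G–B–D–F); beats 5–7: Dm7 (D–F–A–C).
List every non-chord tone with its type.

The harmony at that moment is G dominant seventh chord (G, B, D, F); C5 is not a chord tone.
It is approached by step down from D5 and left by step up to D5.
Step away and step back to the same note — a neighbor tone (lower neighbor).
The harmony at that moment is D minor seventh chord (D, F, A, C); B5 is not a chord tone.
It is approached by step down from C6 and left by step down to A5.
Step in, step out in the same direction — a passing tone.

C5 (beat 3) — neighbor tone; B5 (beat 6) — passing tone.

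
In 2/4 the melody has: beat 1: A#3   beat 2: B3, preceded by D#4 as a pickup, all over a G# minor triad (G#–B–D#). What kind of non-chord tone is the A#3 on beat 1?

Appoggiatura.

The harmony at that moment is G# minor triad (G#, B, D#); A#3 is not a chord tone.
It is approached by leap down from D#4 and left by step up to B3.
Leap in, step out, metrically accented — an appoggiatura.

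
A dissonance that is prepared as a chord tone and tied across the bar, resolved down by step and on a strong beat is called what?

Suspension.

Approach: by preparation — the pitch is first a chord tone, then held (tied or repeated) while the harmony changes under it. Departure: down by step. Metric position: strong.
A prepared dissonance that resolves downward by step — a suspension. (The same figure resolving upward would be a retardation.)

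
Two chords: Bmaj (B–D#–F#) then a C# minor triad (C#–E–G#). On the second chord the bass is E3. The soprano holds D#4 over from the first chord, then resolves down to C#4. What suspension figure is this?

At the second chord the bass is E3. The suspended D#4 lies a seventh above the bass; after resolving down by step to C#4, the interval above the bass becomes a sixth.
Suspension figures are named by those two intervals: 7–6.

7–6 suspension.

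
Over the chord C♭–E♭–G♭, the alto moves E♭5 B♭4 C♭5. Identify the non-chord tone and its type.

The harmony at that moment is C♭ major triad (C♭, E♭, G♭); B♭4 is not a chord tone.
It is approached by leap down from E♭5 and left by step up to C♭5.
Leap in, step out — an appoggiatura.

B♭4 is an appoggiatura.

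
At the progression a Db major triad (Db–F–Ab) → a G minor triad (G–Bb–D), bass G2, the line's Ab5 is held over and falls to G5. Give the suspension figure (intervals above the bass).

9–8 suspension.

At the second chord the bass is G2. The suspended Ab5 lies a ninth above the bass; after resolving down by step to G5, the interval above the bass becomes an octave.
Suspension figures are named by those two intervals: 9–8.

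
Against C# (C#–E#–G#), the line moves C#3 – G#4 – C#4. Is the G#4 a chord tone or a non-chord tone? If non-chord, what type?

Chord tone (the fifth of C# major triad).

C# major triad contains C#, E#, G#; G# is the fifth, so it is a chord tone.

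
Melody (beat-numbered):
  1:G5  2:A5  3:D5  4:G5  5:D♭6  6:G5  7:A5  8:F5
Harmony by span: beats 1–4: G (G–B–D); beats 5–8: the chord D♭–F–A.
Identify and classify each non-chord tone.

A5 (beat 2) — escape tone; G5 (beat 6) — appoggiatura.

The harmony at that moment is G major triad (G, B, D); A5 is not a chord tone.
It is approached by step up from G5 and left by leap down to D5.
Step in, leap out — an escape tone.
The harmony at that moment is D♭ augmented triad (D♭, F, A); G5 is not a chord tone.
It is approached by leap down from D♭6 and left by step up to A5.
Leap in, step out — an appoggiatura.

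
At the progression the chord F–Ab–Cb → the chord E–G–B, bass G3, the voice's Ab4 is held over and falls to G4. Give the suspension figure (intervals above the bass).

9–8 suspension.

At the second chord the bass is G3. The suspended Ab4 lies a ninth above the bass; after resolving down by step to G4, the interval above the bass becomes an octave.
Suspension figures are named by those two intervals: 9–8.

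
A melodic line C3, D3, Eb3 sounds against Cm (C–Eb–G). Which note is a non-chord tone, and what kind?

The harmony at that moment is C minor triad (C, Eb, G); D3 is not a chord tone.
It is approached by step up from C3 and left by step up to Eb3.
Step in, step out in the same direction — a passing tone.

D3 is a passing tone.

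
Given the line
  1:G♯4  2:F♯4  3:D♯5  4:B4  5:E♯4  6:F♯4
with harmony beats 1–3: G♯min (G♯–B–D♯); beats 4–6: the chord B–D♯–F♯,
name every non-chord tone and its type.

The harmony at that moment is G♯ minor triad (G♯, B, D♯); F♯4 is not a chord tone.
It is approached by step down from G♯4 and left by leap up to D♯5.
Step in, leap out — an escape tone.
The harmony at that moment is B major triad (B, D♯, F♯); E♯4 is not a chord tone.
It is approached by leap down from B4 and left by step up to F♯4.
Leap in, step out — an appoggiatura.

F♯4 (beat 2) — escape tone; E♯4 (beat 5) — appoggiatura.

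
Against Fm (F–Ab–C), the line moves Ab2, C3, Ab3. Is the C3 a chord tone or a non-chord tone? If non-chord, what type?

F minor triad contains F, Ab, C; C is the fifth, so it is a chord tone.

Chord tone (the fifth of F minor triad).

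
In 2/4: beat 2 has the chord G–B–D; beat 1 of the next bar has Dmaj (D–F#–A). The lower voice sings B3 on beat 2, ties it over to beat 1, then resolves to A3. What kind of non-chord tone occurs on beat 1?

Suspension.

The harmony at that moment is D major triad (D, F#, A); B3 is not a chord tone.
It is held over (the same pitch as the preceding B3) and left by step down to A3.
Held over from the previous chord and resolving down by step — a suspension.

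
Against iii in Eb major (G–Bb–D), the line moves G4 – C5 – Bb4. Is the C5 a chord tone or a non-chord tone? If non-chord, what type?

The harmony at that moment is G minor triad (G, Bb, D); C5 is not a chord tone.
It is approached by leap up from G4 and left by step down to Bb4.
Leap in, step out — an appoggiatura.

Non-chord tone — an appoggiatura.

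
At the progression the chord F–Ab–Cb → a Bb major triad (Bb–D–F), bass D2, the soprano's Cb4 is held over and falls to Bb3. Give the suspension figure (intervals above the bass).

At the second chord the bass is D2. The suspended Cb4 lies a seventh above the bass; after resolving down by step to Bb3, the interval above the bass becomes a sixth.
Suspension figures are named by those two intervals: 7–6.

7–6 suspension.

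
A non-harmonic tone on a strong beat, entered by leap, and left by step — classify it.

Appoggiatura.

Approach: by leap. Departure: by step. Metric position: strong.
Leap in, step out, in a metrically strong position — an appoggiatura. (It is the mirror image of the escape tone, which steps in and leaps out from a weak position.)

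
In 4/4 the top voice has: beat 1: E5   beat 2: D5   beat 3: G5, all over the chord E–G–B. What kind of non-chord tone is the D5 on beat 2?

The harmony at that moment is E minor triad (E, G, B); D5 is not a chord tone.
It is approached by step down from E5 and left by leap up to G5.
Step in, leap out, on a weak beat — an escape tone.

Escape tone.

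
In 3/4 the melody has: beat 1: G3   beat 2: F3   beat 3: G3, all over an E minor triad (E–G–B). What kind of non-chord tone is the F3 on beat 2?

Lower neighbor tone.

The harmony at that moment is E minor triad (E, G, B); F3 is not a chord tone.
It is approached by step down from G3 and left by step up to G3.
Step away and step back to the same note — a neighbor tone (lower neighbor).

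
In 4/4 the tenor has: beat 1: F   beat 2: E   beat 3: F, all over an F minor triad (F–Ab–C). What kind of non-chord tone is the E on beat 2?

The harmony at that moment is F minor triad (F, Ab, C); E is not a chord tone.
It is approached by step down from F and left by step up to F.
Step away and step back to the same note — a neighbor tone (lower neighbor).

Lower neighbor tone.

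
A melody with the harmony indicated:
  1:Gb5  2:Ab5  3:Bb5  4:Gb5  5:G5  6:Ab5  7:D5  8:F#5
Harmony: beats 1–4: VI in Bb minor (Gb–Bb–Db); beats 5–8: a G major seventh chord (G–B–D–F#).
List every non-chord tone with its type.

Ab5 (beat 2) — passing tone; Ab5 (beat 6) — escape tone.

The harmony at that moment is Gb major triad (Gb, Bb, Db); Ab5 is not a chord tone.
It is approached by step up from Gb5 and left by step up to Bb5.
Step in, step out in the same direction — a passing tone.
The harmony at that moment is G major seventh chord (G, B, D, F#); Ab5 is not a chord tone.
It is approached by step up from G5 and left by leap down to D5.
Step in, leap out — an escape tone.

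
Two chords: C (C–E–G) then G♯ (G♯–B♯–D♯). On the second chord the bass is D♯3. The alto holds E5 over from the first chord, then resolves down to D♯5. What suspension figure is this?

At the second chord the bass is D♯3. The suspended E5 lies a ninth above the bass; after resolving down by step to D♯5, the interval above the bass becomes an octave.
Suspension figures are named by those two intervals: 9–8.

9–8 suspension.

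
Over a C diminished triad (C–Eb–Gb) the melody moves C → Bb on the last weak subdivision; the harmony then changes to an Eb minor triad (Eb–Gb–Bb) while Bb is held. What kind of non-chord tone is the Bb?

The harmony at that moment is C diminished triad (C, Eb, Gb); Bb is not a chord tone.
It is approached by step down from C and then sustained as the same pitch into the next harmony.
Arriving early and becoming a chord tone when the harmony changes — an anticipation.

Bb is an anticipation.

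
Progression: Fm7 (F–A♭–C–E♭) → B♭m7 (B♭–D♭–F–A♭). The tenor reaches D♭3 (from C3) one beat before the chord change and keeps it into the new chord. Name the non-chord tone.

D♭3 is an anticipation.

The harmony at that moment is F minor seventh chord (F, A♭, C, E♭); D♭3 is not a chord tone.
It is approached by step up from C3 and then sustained as the same pitch into the next harmony.
Arriving early and becoming a chord tone when the harmony changes — an anticipation.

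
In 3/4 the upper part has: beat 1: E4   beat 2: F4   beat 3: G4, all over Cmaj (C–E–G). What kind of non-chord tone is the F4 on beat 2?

Passing tone.

The harmony at that moment is C major triad (C, E, G); F4 is not a chord tone.
It is approached by step up from E4 and left by step up to G4.
Step in, step out in the same direction — a passing tone.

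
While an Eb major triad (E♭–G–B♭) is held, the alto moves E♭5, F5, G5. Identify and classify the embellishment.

F5 is a passing tone.

The harmony at that moment is E♭ major triad (E♭, G, B♭); F5 is not a chord tone.
It is approached by step up from E♭5 and left by step up to G5.
Step in, step out in the same direction — a passing tone.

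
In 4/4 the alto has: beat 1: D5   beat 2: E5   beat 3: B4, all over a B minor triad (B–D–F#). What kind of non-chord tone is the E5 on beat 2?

The harmony at that moment is B minor triad (B, D, F#); E5 is not a chord tone.
It is approached by step up from D5 and left by leap down to B4.
Step in, leap out, on a weak beat — an escape tone.

Escape tone.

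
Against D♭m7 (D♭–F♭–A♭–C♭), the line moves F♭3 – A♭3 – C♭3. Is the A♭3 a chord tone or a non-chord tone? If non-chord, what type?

Db minor seventh chord contains D♭, F♭, A♭, C♭; A♭ is the fifth, so it is a chord tone.

Chord tone (the fifth of Db minor seventh chord).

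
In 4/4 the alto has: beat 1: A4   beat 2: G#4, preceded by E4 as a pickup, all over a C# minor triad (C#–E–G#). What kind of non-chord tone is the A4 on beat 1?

Appoggiatura.

The harmony at that moment is C# minor triad (C#, E, G#); A4 is not a chord tone.
It is approached by leap up from E4 and left by step down to G#4.
Leap in, step out, metrically accented — an appoggiatura.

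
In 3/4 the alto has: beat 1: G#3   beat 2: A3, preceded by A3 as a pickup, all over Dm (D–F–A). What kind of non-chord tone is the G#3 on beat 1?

Lower neighbor tone.

The harmony at that moment is D minor triad (D, F, A); G#3 is not a chord tone.
It is approached by step down from A3 and left by step up to A3.
Step away and step back to the same note — a neighbor tone (lower neighbor).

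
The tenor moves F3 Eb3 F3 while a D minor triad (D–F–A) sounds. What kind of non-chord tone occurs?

The harmony at that moment is D minor triad (D, F, A); Eb3 is not a chord tone.
It is approached by step down from F3 and left by step up to F3.
Step away and step back to the same note — a neighbor tone (lower neighbor).

Eb3 is a neighbor tone.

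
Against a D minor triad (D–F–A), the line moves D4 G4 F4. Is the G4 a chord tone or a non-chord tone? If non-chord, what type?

The harmony at that moment is D minor triad (D, F, A); G4 is not a chord tone.
It is approached by leap up from D4 and left by step down to F4.
Leap in, step out — an appoggiatura.

Non-chord tone — an appoggiatura.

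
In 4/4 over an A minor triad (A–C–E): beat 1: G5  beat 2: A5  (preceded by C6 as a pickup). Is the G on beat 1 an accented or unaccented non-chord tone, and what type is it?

Accented appoggiatura.

The harmony at that moment is A minor triad (A, C, E); G5 is not a chord tone.
It is approached by leap down from C6 and left by step up to A5.
Leap in, step out — an appoggiatura.
It falls on the downbeat, so it is accented.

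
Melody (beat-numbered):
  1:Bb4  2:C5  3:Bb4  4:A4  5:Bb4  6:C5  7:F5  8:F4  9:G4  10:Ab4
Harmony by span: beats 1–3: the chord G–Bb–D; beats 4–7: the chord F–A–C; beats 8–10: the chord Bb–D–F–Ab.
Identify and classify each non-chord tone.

The harmony at that moment is G minor triad (G, Bb, D); C5 is not a chord tone.
It is approached by step up from Bb4 and left by step down to Bb4.
Step away and step back to the same note — a neighbor tone (upper neighbor).
The harmony at that moment is F major triad (F, A, C); Bb4 is not a chord tone.
It is approached by step up from A4 and left by step up to C5.
Step in, step out in the same direction — a passing tone.
The harmony at that moment is Bb dominant seventh chord (Bb, D, F, Ab); G4 is not a chord tone.
It is approached by step up from F4 and left by step up to Ab4.
Step in, step out in the same direction — a passing tone.

C5 (beat 2) — neighbor tone; Bb4 (beat 5) — passing tone; G4 (beat 9) — passing tone.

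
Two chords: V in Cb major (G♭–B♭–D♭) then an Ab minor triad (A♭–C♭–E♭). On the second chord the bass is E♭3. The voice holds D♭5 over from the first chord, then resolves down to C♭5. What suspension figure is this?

7–6 suspension.

At the second chord the bass is E♭3. The suspended D♭5 lies a seventh above the bass; after resolving down by step to C♭5, the interval above the bass becomes a sixth.
Suspension figures are named by those two intervals: 7–6.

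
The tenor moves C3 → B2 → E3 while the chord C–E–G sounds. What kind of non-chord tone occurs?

The harmony at that moment is C major triad (C, E, G); B2 is not a chord tone.
It is approached by step down from C3 and left by leap up to E3.
Step in, leap out — an escape tone.

B2 is an escape tone.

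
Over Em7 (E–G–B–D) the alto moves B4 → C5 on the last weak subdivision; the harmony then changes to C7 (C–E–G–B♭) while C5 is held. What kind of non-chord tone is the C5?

C5 is an anticipation.

The harmony at that moment is E minor seventh chord (E, G, B, D); C5 is not a chord tone.
It is approached by step up from B4 and then sustained as the same pitch into the next harmony.
Arriving early and becoming a chord tone when the harmony changes — an anticipation.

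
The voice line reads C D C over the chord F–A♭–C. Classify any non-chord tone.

The harmony at that moment is F minor triad (F, A♭, C); D is not a chord tone.
It is approached by step up from C and left by step down to C.
Step away and step back to the same note — a neighbor tone (upper neighbor).

D is a neighbor tone.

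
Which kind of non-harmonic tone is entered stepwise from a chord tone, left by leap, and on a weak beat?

Escape tone.

Approach: by step. Departure: by leap. Metric position: weak.
Step in, leap out, from a weak position — an escape tone (échappée). (It is the mirror image of the appoggiatura, which leaps in and steps out on a strong beat.)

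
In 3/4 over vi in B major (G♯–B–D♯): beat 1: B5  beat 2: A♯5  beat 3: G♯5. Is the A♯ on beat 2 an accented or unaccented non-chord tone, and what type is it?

The harmony at that moment is G♯ minor triad (G♯, B, D♯); A♯5 is not a chord tone.
It is approached by step down from B5 and left by step down to G♯5.
Step in, step out in the same direction — a passing tone.
It falls on a weak beat, so it is unaccented.

Unaccented passing tone.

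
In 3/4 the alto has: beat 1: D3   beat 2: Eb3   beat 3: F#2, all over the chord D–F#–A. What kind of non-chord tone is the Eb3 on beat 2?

Escape tone.

The harmony at that moment is D major triad (D, F#, A); Eb3 is not a chord tone.
It is approached by step up from D3 and left by leap down to F#2.
Step in, leap out, on a weak beat — an escape tone.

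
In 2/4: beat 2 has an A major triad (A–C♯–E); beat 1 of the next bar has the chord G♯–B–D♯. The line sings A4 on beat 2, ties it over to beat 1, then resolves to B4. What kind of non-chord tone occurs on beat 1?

The harmony at that moment is G♯ minor triad (G♯, B, D♯); A4 is not a chord tone.
It is held over (the same pitch as the preceding A4) and left by step up to B4.
Held over from the previous chord and resolving up by step — a retardation.

Retardation.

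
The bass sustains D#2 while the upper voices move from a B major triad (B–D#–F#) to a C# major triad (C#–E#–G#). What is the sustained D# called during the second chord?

The harmony at that moment is C# major triad (C#, E#, G#); D#2 is not a chord tone.
It is held over (the same pitch as the preceding D#2) and then sustained as the same pitch into the next harmony.
Sustained through a change of harmony — a pedal tone.

Pedal tone (pedal point).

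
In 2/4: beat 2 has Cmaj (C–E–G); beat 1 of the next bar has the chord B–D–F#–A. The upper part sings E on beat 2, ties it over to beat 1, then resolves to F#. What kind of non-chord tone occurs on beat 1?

Retardation.

The harmony at that moment is B minor seventh chord (B, D, F#, A); E is not a chord tone.
It is held over (the same pitch as the preceding E) and left by step up to F#.
Held over from the previous chord and resolving up by step — a retardation.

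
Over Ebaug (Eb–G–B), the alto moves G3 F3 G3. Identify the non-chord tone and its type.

F3 is a neighbor tone.

The harmony at that moment is Eb augmented triad (Eb, G, B); F3 is not a chord tone.
It is approached by step down from G3 and left by step up to G3.
Step away and step back to the same note — a neighbor tone (lower neighbor).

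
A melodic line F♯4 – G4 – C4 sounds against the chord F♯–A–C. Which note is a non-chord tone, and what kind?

The harmony at that moment is F♯ diminished triad (F♯, A, C); G4 is not a chord tone.
It is approached by step up from F♯4 and left by leap down to C4.
Step in, leap out — an escape tone.

G4 is an escape tone.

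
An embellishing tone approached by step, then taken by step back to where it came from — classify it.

Neighbor tone.

Approach: by step. Departure: by step in the opposite direction, back to the starting pitch.
Stepwise on both sides but reversing to return to the same chord tone — a neighbor tone. (Had it continued onward in the same direction it would be a passing tone instead.)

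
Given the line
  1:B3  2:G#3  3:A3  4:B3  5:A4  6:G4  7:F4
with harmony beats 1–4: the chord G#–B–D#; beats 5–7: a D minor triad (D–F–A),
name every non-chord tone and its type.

A3 (beat 3) — passing tone; G4 (beat 6) — passing tone.

The harmony at that moment is G# minor triad (G#, B, D#); A3 is not a chord tone.
It is approached by step up from G#3 and left by step up to B3.
Step in, step out in the same direction — a passing tone.
The harmony at that moment is D minor triad (D, F, A); G4 is not a chord tone.
It is approached by step down from A4 and left by step down to F4.
Step in, step out in the same direction — a passing tone.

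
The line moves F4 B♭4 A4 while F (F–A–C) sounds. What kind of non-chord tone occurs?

B♭4 is an appoggiatura.

The harmony at that moment is F major triad (F, A, C); B♭4 is not a chord tone.
It is approached by leap up from F4 and left by step down to A4.
Leap in, step out — an appoggiatura.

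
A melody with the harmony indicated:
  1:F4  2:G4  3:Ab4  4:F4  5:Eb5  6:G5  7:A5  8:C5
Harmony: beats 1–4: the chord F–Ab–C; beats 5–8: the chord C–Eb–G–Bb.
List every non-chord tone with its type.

The harmony at that moment is F minor triad (F, Ab, C); G4 is not a chord tone.
It is approached by step up from F4 and left by step up to Ab4.
Step in, step out in the same direction — a passing tone.
The harmony at that moment is C minor seventh chord (C, Eb, G, Bb); A5 is not a chord tone.
It is approached by step up from G5 and left by leap down to C5.
Step in, leap out — an escape tone.

G4 (beat 2) — passing tone; A5 (beat 7) — escape tone.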